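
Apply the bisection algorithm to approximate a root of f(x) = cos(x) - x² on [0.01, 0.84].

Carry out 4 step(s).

f(x) = cos(x) - x²
Initial interval: [0.01, 0.84]

Iteration 1:
  c_1 = (0.010000 + 0.840000)/2 = 0.425000
  f(c_1) = f(0.425000) = 0.730414
  f(a) × f(c) ≥ 0, new interval: [0.425000, 0.840000]
Iteration 2:
  c_2 = (0.425000 + 0.840000)/2 = 0.632500
  f(c_2) = f(0.632500) = 0.406496
  f(a) × f(c) ≥ 0, new interval: [0.632500, 0.840000]
Iteration 3:
  c_3 = (0.632500 + 0.840000)/2 = 0.736250
  f(c_3) = f(0.736250) = 0.198928
  f(a) × f(c) ≥ 0, new interval: [0.736250, 0.840000]
Iteration 4:
  c_4 = (0.736250 + 0.840000)/2 = 0.788125
  f(c_4) = f(0.788125) = 0.084035
  f(a) × f(c) ≥ 0, new interval: [0.788125, 0.840000]

After 4 iteration(s), the approximation is c_4 = 0.788125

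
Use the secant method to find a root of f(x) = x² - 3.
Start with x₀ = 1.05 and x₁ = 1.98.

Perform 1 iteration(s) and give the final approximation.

f(x) = x² - 3
x₀ = 1.05, x₁ = 1.98

Secant formula: x_{n+1} = x_n - f(x_n)(x_n - x_{n-1})/(f(x_n) - f(x_{n-1}))

Iteration 1:
  f(1.050000) = -1.897500
  f(1.980000) = 0.920400
  x_2 = 1.980000 - 0.920400×(1.980000 - 1.050000)/(0.920400 - (-1.897500))
       = 1.676238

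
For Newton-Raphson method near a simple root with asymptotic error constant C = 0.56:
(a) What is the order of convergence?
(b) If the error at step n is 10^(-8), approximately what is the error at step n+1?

(a) Newton-Raphson has quadratic (order 2) convergence near simple roots.
    This means |e_{n+1}| ≈ C|e_n|².

(b) With |e_n| = 10^(-8) and C = 0.56:
    |e_{n+1}| ≈ 0.56 × (10^(-8))² = 0.56 × 10^(-16)

(a) 2 (quadratic); (b) |e_{n+1}| ≈ 5.600e-17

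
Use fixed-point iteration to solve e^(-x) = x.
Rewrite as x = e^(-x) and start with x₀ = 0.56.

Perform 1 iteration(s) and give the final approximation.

Equation: e^(-x) = x
Fixed-point form: x = e^(-x)
x₀ = 0.56

x_1 = g(0.560000) = 0.571209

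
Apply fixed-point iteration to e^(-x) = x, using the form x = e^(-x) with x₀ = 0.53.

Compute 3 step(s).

Equation: e^(-x) = x
Fixed-point form: x = e^(-x)
x₀ = 0.53

x_1 = g(0.530000) = 0.588605
x_2 = g(0.588605) = 0.555101
x_3 = g(0.555101) = 0.574014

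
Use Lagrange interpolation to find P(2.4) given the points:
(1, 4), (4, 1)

Lagrange interpolation formula:
P(x) = Σ yᵢ × Lᵢ(x)
where Lᵢ(x) = Π_{j≠i} (x - xⱼ)/(xᵢ - xⱼ)

L_0(2.4) = (2.4 - 4)/(1 - 4) = 0.533333
L_1(2.4) = (2.4 - 1)/(4 - 1) = 0.466667

P(2.4) = 4×L_0(2.4) + 1×L_1(2.4)
P(2.4) = 2.600000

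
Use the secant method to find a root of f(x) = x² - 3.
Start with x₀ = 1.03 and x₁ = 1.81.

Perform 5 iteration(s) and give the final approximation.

f(x) = x² - 3
x₀ = 1.03, x₁ = 1.81

Secant formula: x_{n+1} = x_n - f(x_n)(x_n - x_{n-1})/(f(x_n) - f(x_{n-1}))

Iteration 1:
  f(1.030000) = -1.939100
  f(1.810000) = 0.276100
  x_2 = 1.810000 - 0.276100×(1.810000 - 1.030000)/(0.276100 - (-1.939100))
       = 1.712782
Iteration 2:
  f(1.810000) = 0.276100
  f(1.712782) = -0.066379
  x_3 = 1.712782 - (-0.066379)×(1.712782 - 1.810000)/(-0.066379 - 0.276100)
       = 1.731624
Iteration 3:
  f(1.712782) = -0.066379
  f(1.731624) = -0.001477
  x_4 = 1.731624 - (-0.001477)×(1.731624 - 1.712782)/(-0.001477 - (-0.066379))
       = 1.732053
Iteration 4:
  f(1.731624) = -0.001477
  f(1.732053) = 0.000008
  x_5 = 1.732053 - 0.000008×(1.732053 - 1.731624)/(0.000008 - (-0.001477))
       = 1.732051
Iteration 5:
  f(1.732053) = 0.000008
  f(1.732051) = 0.000000
  x_6 = 1.732051 - 0.000000×(1.732051 - 1.732053)/(0.000000 - 0.000008)
       = 1.732051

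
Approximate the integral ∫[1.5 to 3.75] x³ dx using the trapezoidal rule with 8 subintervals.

f(x) = x³
a = 1.5, b = 3.75, n = 8
h = (b - a)/n = 0.281250

Trapezoidal rule: (h/2)[f(x₀) + 2f(x₁) + 2f(x₂) + ... + f(xₙ)]

x_0 = 1.5000, f(x_0) = 3.375000, coefficient = 1
x_1 = 1.7812, f(x_1) = 5.651642, coefficient = 2
x_2 = 2.0625, f(x_2) = 8.773682, coefficient = 2
x_3 = 2.3438, f(x_3) = 12.874603, coefficient = 2
x_4 = 2.6250, f(x_4) = 18.087891, coefficient = 2
x_5 = 2.9062, f(x_5) = 24.547028, coefficient = 2
x_6 = 3.1875, f(x_6) = 32.385498, coefficient = 2
x_7 = 3.4688, f(x_7) = 41.736786, coefficient = 2
x_8 = 3.7500, f(x_8) = 52.734375, coefficient = 1

I ≈ (0.281250/2) × 344.223633 = 48.406448
Exact value: 48.172852
Error: 0.233597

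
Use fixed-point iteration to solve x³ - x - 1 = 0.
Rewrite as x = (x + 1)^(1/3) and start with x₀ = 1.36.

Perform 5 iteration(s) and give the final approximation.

Equation: x³ - x - 1 = 0
Fixed-point form: x = (x + 1)^(1/3)
x₀ = 1.36

x_1 = g(1.360000) = 1.331386
x_2 = g(1.331386) = 1.325983
x_3 = g(1.325983) = 1.324958
x_4 = g(1.324958) = 1.324764
x_5 = g(1.324764) = 1.324727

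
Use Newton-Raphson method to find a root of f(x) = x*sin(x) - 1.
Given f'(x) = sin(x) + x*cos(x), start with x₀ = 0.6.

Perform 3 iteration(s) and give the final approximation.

f(x) = x*sin(x) - 1
f'(x) = sin(x) + x*cos(x)
x₀ = 0.6

Newton-Raphson formula: x_{n+1} = x_n - f(x_n)/f'(x_n)

Iteration 1:
  f(0.600000) = -0.661215
  f'(0.600000) = 1.059844
  x_1 = 0.600000 - (-0.661215)/1.059844 = 1.223879
Iteration 2:
  f(1.223879) = 0.150967
  f'(1.223879) = 1.356545
  x_2 = 1.223879 - 0.150967/1.356545 = 1.112591
Iteration 3:
  f(1.112591) = -0.002175
  f'(1.112591) = 1.388990
  x_3 = 1.112591 - (-0.002175)/1.388990 = 1.114157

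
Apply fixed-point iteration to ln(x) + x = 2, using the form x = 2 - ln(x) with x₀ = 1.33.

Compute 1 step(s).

Equation: ln(x) + x = 2
Fixed-point form: x = 2 - ln(x)
x₀ = 1.33

x_1 = g(1.330000) = 1.714821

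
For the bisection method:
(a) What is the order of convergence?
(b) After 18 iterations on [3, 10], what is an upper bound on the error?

(a) Bisection has linear (order 1) convergence; the error is halved each step.

(b) Error bound = (b-a)/2^n = (10 - 3)/2^{18}
    = 7/2^{18}

(a) 1 (linear); (b) error ≤ 2.67e-05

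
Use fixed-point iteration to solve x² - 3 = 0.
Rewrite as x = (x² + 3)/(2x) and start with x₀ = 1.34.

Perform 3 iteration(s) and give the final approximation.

Equation: x² - 3 = 0
Fixed-point form: x = (x² + 3)/(2x)
x₀ = 1.34

x_1 = g(1.340000) = 1.789403
x_2 = g(1.789403) = 1.732970
x_3 = g(1.732970) = 1.732051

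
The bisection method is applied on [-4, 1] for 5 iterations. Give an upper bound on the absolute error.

Bisection error bound: |error| ≤ (b-a)/2^n
|error| ≤ (1 - (-4))/2^5 = 5/2^5
|error| ≤ 0.1562500000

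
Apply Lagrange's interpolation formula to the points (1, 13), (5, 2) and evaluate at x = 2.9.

Lagrange interpolation formula:
P(x) = Σ yᵢ × Lᵢ(x)
where Lᵢ(x) = Π_{j≠i} (x - xⱼ)/(xᵢ - xⱼ)

L_0(2.9) = (2.9 - 5)/(1 - 5) = 0.525000
L_1(2.9) = (2.9 - 1)/(5 - 1) = 0.475000

P(2.9) = 13×L_0(2.9) + 2×L_1(2.9)
P(2.9) = 7.775000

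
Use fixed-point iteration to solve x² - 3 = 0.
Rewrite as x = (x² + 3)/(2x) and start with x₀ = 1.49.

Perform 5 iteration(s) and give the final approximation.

Equation: x² - 3 = 0
Fixed-point form: x = (x² + 3)/(2x)
x₀ = 1.49

x_1 = g(1.490000) = 1.751711
x_2 = g(1.751711) = 1.732161
x_3 = g(1.732161) = 1.732051
x_4 = g(1.732051) = 1.732051
x_5 = g(1.732051) = 1.732051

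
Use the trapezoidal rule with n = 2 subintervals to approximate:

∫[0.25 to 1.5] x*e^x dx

f(x) = x*e^x
a = 0.25, b = 1.5, n = 2
h = (b - a)/n = 0.625000

Trapezoidal rule: (h/2)[f(x₀) + 2f(x₁) + 2f(x₂) + ... + f(xₙ)]

x_0 = 0.2500, f(x_0) = 0.321006, coefficient = 1
x_1 = 0.8750, f(x_1) = 2.099016, coefficient = 2
x_2 = 1.5000, f(x_2) = 6.722534, coefficient = 1

I ≈ (0.625000/2) × 11.241572 = 3.512991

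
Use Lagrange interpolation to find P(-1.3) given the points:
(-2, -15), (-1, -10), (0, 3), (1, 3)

Lagrange interpolation formula:
P(x) = Σ yᵢ × Lᵢ(x)
where Lᵢ(x) = Π_{j≠i} (x - xⱼ)/(xᵢ - xⱼ)

L_0(-1.3) = (-1.3 - (-1))/(-2 - (-1)) × (-1.3 - 0)/(-2 - 0) × (-1.3 - 1)/(-2 - 1) = 0.149500
L_1(-1.3) = (-1.3 - (-2))/(-1 - (-2)) × (-1.3 - 0)/(-1 - 0) × (-1.3 - 1)/(-1 - 1) = 1.046500
L_2(-1.3) = (-1.3 - (-2))/(0 - (-2)) × (-1.3 - (-1))/(0 - (-1)) × (-1.3 - 1)/(0 - 1) = -0.241500
L_3(-1.3) = (-1.3 - (-2))/(1 - (-2)) × (-1.3 - (-1))/(1 - (-1)) × (-1.3 - 0)/(1 - 0) = 0.045500

P(-1.3) = (-15)×L_0(-1.3) + (-10)×L_1(-1.3) + 3×L_2(-1.3) + 3×L_3(-1.3)
P(-1.3) = -13.295500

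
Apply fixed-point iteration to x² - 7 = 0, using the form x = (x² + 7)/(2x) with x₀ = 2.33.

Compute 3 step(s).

Equation: x² - 7 = 0
Fixed-point form: x = (x² + 7)/(2x)
x₀ = 2.33

x_1 = g(2.330000) = 2.667146
x_2 = g(2.667146) = 2.645837
x_3 = g(2.645837) = 2.645751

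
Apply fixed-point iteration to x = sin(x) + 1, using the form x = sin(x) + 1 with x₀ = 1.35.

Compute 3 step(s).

Equation: x = sin(x) + 1
Fixed-point form: x = sin(x) + 1
x₀ = 1.35

x_1 = g(1.350000) = 1.975723
x_2 = g(1.975723) = 1.919131
x_3 = g(1.919131) = 1.939942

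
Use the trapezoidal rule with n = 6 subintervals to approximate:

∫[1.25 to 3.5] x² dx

f(x) = x²
a = 1.25, b = 3.5, n = 6
h = (b - a)/n = 0.375000

Trapezoidal rule: (h/2)[f(x₀) + 2f(x₁) + 2f(x₂) + ... + f(xₙ)]

x_0 = 1.2500, f(x_0) = 1.562500, coefficient = 1
x_1 = 1.6250, f(x_1) = 2.640625, coefficient = 2
x_2 = 2.0000, f(x_2) = 4.000000, coefficient = 2
x_3 = 2.3750, f(x_3) = 5.640625, coefficient = 2
x_4 = 2.7500, f(x_4) = 7.562500, coefficient = 2
x_5 = 3.1250, f(x_5) = 9.765625, coefficient = 2
x_6 = 3.5000, f(x_6) = 12.250000, coefficient = 1

I ≈ (0.375000/2) × 73.031250 = 13.693359
Exact value: 13.640625
Error: 0.052734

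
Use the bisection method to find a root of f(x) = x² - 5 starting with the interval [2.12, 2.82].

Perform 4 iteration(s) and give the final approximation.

f(x) = x² - 5
Initial interval: [2.12, 2.82]

Iteration 1:
  c_1 = (2.120000 + 2.820000)/2 = 2.470000
  f(c_1) = f(2.470000) = 1.100900
  f(a) × f(c) < 0, new interval: [2.120000, 2.470000]
Iteration 2:
  c_2 = (2.120000 + 2.470000)/2 = 2.295000
  f(c_2) = f(2.295000) = 0.267025
  f(a) × f(c) < 0, new interval: [2.120000, 2.295000]
Iteration 3:
  c_3 = (2.120000 + 2.295000)/2 = 2.207500
  f(c_3) = f(2.207500) = -0.126944
  f(a) × f(c) ≥ 0, new interval: [2.207500, 2.295000]
Iteration 4:
  c_4 = (2.207500 + 2.295000)/2 = 2.251250
  f(c_4) = f(2.251250) = 0.068127
  f(a) × f(c) < 0, new interval: [2.207500, 2.251250]

After 4 iteration(s), the approximation is c_4 = 2.251250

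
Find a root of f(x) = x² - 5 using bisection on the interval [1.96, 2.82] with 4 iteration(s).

f(x) = x² - 5
Initial interval: [1.96, 2.82]

Iteration 1:
  c_1 = (1.960000 + 2.820000)/2 = 2.390000
  f(c_1) = f(2.390000) = 0.712100
  f(a) × f(c) < 0, new interval: [1.960000, 2.390000]
Iteration 2:
  c_2 = (1.960000 + 2.390000)/2 = 2.175000
  f(c_2) = f(2.175000) = -0.269375
  f(a) × f(c) ≥ 0, new interval: [2.175000, 2.390000]
Iteration 3:
  c_3 = (2.175000 + 2.390000)/2 = 2.282500
  f(c_3) = f(2.282500) = 0.209806
  f(a) × f(c) < 0, new interval: [2.175000, 2.282500]
Iteration 4:
  c_4 = (2.175000 + 2.282500)/2 = 2.228750
  f(c_4) = f(2.228750) = -0.032673
  f(a) × f(c) ≥ 0, new interval: [2.228750, 2.282500]

After 4 iteration(s), the approximation is c_4 = 2.228750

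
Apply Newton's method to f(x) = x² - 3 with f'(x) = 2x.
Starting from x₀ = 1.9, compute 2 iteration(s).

f(x) = x² - 3
f'(x) = 2x
x₀ = 1.9

Newton-Raphson formula: x_{n+1} = x_n - f(x_n)/f'(x_n)

Iteration 1:
  f(1.900000) = 0.610000
  f'(1.900000) = 3.800000
  x_1 = 1.900000 - 0.610000/3.800000 = 1.739474
Iteration 2:
  f(1.739474) = 0.025769
  f'(1.739474) = 3.478947
  x_2 = 1.739474 - 0.025769/3.478947 = 1.732067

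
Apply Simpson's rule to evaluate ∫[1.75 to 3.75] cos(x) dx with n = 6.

f(x) = cos(x)
a = 1.75, b = 3.75, n = 6
h = (b - a)/n = 0.333333

Simpson's rule: (h/3)[f(x₀) + 4f(x₁) + 2f(x₂) + ... + f(xₙ)]

x_0 = 1.7500, f(x_0) = -0.178246, coefficient = 1
x_1 = 2.0833, f(x_1) = -0.490390, coefficient = 4
x_2 = 2.4167, f(x_2) = -0.748549, coefficient = 2
x_3 = 2.7500, f(x_3) = -0.924302, coefficient = 4
x_4 = 3.0833, f(x_4) = -0.998303, coefficient = 2
x_5 = 3.4167, f(x_5) = -0.962405, coefficient = 4
x_6 = 3.7500, f(x_6) = -0.820559, coefficient = 1

I ≈ (0.333333/3) × -14.000898 = -1.555655
Exact value: -1.555547
Error: 0.000108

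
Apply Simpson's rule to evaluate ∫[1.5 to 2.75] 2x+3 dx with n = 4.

f(x) = 2x+3
a = 1.5, b = 2.75, n = 4
h = (b - a)/n = 0.312500

Simpson's rule: (h/3)[f(x₀) + 4f(x₁) + 2f(x₂) + ... + f(xₙ)]

x_0 = 1.5000, f(x_0) = 6.000000, coefficient = 1
x_1 = 1.8125, f(x_1) = 6.625000, coefficient = 4
x_2 = 2.1250, f(x_2) = 7.250000, coefficient = 2
x_3 = 2.4375, f(x_3) = 7.875000, coefficient = 4
x_4 = 2.7500, f(x_4) = 8.500000, coefficient = 1

I ≈ (0.312500/3) × 87.000000 = 9.062500
Exact value: 9.062500
Error: 0.000000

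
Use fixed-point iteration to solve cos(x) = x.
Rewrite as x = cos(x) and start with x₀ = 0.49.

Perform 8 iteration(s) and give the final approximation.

Equation: cos(x) = x
Fixed-point form: x = cos(x)
x₀ = 0.49

x_1 = g(0.490000) = 0.882333
x_2 = g(0.882333) = 0.635351
x_3 = g(0.635351) = 0.804863
x_4 = g(0.804863) = 0.693210
x_5 = g(0.693210) = 0.769199
x_6 = g(0.769199) = 0.718468
x_7 = g(0.718468) = 0.752815
x_8 = g(0.752815) = 0.729767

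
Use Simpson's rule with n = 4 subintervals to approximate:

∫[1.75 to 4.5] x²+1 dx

f(x) = x²+1
a = 1.75, b = 4.5, n = 4
h = (b - a)/n = 0.687500

Simpson's rule: (h/3)[f(x₀) + 4f(x₁) + 2f(x₂) + ... + f(xₙ)]

x_0 = 1.7500, f(x_0) = 4.062500, coefficient = 1
x_1 = 2.4375, f(x_1) = 6.941406, coefficient = 4
x_2 = 3.1250, f(x_2) = 10.765625, coefficient = 2
x_3 = 3.8125, f(x_3) = 15.535156, coefficient = 4
x_4 = 4.5000, f(x_4) = 21.250000, coefficient = 1

I ≈ (0.687500/3) × 136.750000 = 31.338542
Exact value: 31.338542
Error: 0.000000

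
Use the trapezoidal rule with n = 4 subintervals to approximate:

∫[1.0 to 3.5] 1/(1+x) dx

f(x) = 1/(1+x)
a = 1.0, b = 3.5, n = 4
h = (b - a)/n = 0.625000

Trapezoidal rule: (h/2)[f(x₀) + 2f(x₁) + 2f(x₂) + ... + f(xₙ)]

x_0 = 1.0000, f(x_0) = 0.500000, coefficient = 1
x_1 = 1.6250, f(x_1) = 0.380952, coefficient = 2
x_2 = 2.2500, f(x_2) = 0.307692, coefficient = 2
x_3 = 2.8750, f(x_3) = 0.258065, coefficient = 2
x_4 = 3.5000, f(x_4) = 0.222222, coefficient = 1

I ≈ (0.625000/2) × 2.615641 = 0.817388
Exact value: 0.810930
Error: 0.006457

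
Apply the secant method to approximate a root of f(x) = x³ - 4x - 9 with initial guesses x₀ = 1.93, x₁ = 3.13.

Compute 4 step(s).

f(x) = x³ - 4x - 9
x₀ = 1.93, x₁ = 3.13

Secant formula: x_{n+1} = x_n - f(x_n)(x_n - x_{n-1})/(f(x_n) - f(x_{n-1}))

Iteration 1:
  f(1.930000) = -9.530943
  f(3.130000) = 9.144297
  x_2 = 3.130000 - 9.144297×(3.130000 - 1.930000)/(9.144297 - (-9.530943))
       = 2.542422
Iteration 2:
  f(3.130000) = 9.144297
  f(2.542422) = -2.735699
  x_3 = 2.542422 - (-2.735699)×(2.542422 - 3.130000)/(-2.735699 - 9.144297)
       = 2.677728
Iteration 3:
  f(2.542422) = -2.735699
  f(2.677728) = -0.510988
  x_4 = 2.677728 - (-0.510988)×(2.677728 - 2.542422)/(-0.510988 - (-2.735699))
       = 2.708806
Iteration 4:
  f(2.677728) = -0.510988
  f(2.708806) = 0.041000
  x_5 = 2.708806 - 0.041000×(2.708806 - 2.677728)/(0.041000 - (-0.510988))
       = 2.706498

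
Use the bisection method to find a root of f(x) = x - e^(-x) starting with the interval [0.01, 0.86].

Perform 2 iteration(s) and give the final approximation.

f(x) = x - e^(-x)
Initial interval: [0.01, 0.86]

Iteration 1:
  c_1 = (0.010000 + 0.860000)/2 = 0.435000
  f(c_1) = f(0.435000) = -0.212265
  f(a) × f(c) ≥ 0, new interval: [0.435000, 0.860000]
Iteration 2:
  c_2 = (0.435000 + 0.860000)/2 = 0.647500
  f(c_2) = f(0.647500) = 0.124147
  f(a) × f(c) < 0, new interval: [0.435000, 0.647500]

After 2 iteration(s), the approximation is c_2 = 0.647500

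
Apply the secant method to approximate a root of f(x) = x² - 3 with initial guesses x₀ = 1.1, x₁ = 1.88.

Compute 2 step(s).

f(x) = x² - 3
x₀ = 1.1, x₁ = 1.88

Secant formula: x_{n+1} = x_n - f(x_n)(x_n - x_{n-1})/(f(x_n) - f(x_{n-1}))

Iteration 1:
  f(1.100000) = -1.790000
  f(1.880000) = 0.534400
  x_2 = 1.880000 - 0.534400×(1.880000 - 1.100000)/(0.534400 - (-1.790000))
       = 1.700671
Iteration 2:
  f(1.880000) = 0.534400
  f(1.700671) = -0.107718
  x_3 = 1.700671 - (-0.107718)×(1.700671 - 1.880000)/(-0.107718 - 0.534400)
       = 1.730754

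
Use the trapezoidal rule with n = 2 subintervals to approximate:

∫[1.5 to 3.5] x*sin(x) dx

f(x) = x*sin(x)
a = 1.5, b = 3.5, n = 2
h = (b - a)/n = 1.000000

Trapezoidal rule: (h/2)[f(x₀) + 2f(x₁) + 2f(x₂) + ... + f(xₙ)]

x_0 = 1.5000, f(x_0) = 1.496242, coefficient = 1
x_1 = 2.5000, f(x_1) = 1.496180, coefficient = 2
x_2 = 3.5000, f(x_2) = -1.227741, coefficient = 1

I ≈ (1.000000/2) × 3.260862 = 1.630431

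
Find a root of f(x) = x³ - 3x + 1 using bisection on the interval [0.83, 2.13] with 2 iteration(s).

f(x) = x³ - 3x + 1
Initial interval: [0.83, 2.13]

Iteration 1:
  c_1 = (0.830000 + 2.130000)/2 = 1.480000
  f(c_1) = f(1.480000) = -0.198208
  f(a) × f(c) ≥ 0, new interval: [1.480000, 2.130000]
Iteration 2:
  c_2 = (1.480000 + 2.130000)/2 = 1.805000
  f(c_2) = f(1.805000) = 1.465735
  f(a) × f(c) < 0, new interval: [1.480000, 1.805000]

After 2 iteration(s), the approximation is c_2 = 1.805000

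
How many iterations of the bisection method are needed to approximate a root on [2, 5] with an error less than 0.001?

We need (b-a)/2^n ≤ 0.001
(5 - 2)/2^n ≤ 0.001
3/2^n ≤ 0.001
2^n ≥ 3000
n ≥ log₂(3000) = 11.55
n ≥ 12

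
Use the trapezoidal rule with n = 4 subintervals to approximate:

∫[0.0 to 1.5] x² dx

f(x) = x²
a = 0.0, b = 1.5, n = 4
h = (b - a)/n = 0.375000

Trapezoidal rule: (h/2)[f(x₀) + 2f(x₁) + 2f(x₂) + ... + f(xₙ)]

x_0 = 0.0000, f(x_0) = 0.000000, coefficient = 1
x_1 = 0.3750, f(x_1) = 0.140625, coefficient = 2
x_2 = 0.7500, f(x_2) = 0.562500, coefficient = 2
x_3 = 1.1250, f(x_3) = 1.265625, coefficient = 2
x_4 = 1.5000, f(x_4) = 2.250000, coefficient = 1

I ≈ (0.375000/2) × 6.187500 = 1.160156
Exact value: 1.125000
Error: 0.035156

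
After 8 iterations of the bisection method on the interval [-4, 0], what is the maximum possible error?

Bisection error bound: |error| ≤ (b-a)/2^n
|error| ≤ (0 - (-4))/2^8 = 4/2^8
|error| ≤ 0.0156250000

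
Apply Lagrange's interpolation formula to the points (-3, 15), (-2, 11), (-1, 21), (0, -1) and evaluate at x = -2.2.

Lagrange interpolation formula:
P(x) = Σ yᵢ × Lᵢ(x)
where Lᵢ(x) = Π_{j≠i} (x - xⱼ)/(xᵢ - xⱼ)

L_0(-2.2) = (-2.2 - (-2))/(-3 - (-2)) × (-2.2 - (-1))/(-3 - (-1)) × (-2.2 - 0)/(-3 - 0) = 0.088000
L_1(-2.2) = (-2.2 - (-3))/(-2 - (-3)) × (-2.2 - (-1))/(-2 - (-1)) × (-2.2 - 0)/(-2 - 0) = 1.056000
L_2(-2.2) = (-2.2 - (-3))/(-1 - (-3)) × (-2.2 - (-2))/(-1 - (-2)) × (-2.2 - 0)/(-1 - 0) = -0.176000
L_3(-2.2) = (-2.2 - (-3))/(0 - (-3)) × (-2.2 - (-2))/(0 - (-2)) × (-2.2 - (-1))/(0 - (-1)) = 0.032000

P(-2.2) = 15×L_0(-2.2) + 11×L_1(-2.2) + 21×L_2(-2.2) + (-1)×L_3(-2.2)
P(-2.2) = 9.208000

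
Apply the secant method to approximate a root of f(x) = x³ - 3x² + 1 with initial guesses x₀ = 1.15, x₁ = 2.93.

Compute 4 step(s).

f(x) = x³ - 3x² + 1
x₀ = 1.15, x₁ = 2.93

Secant formula: x_{n+1} = x_n - f(x_n)(x_n - x_{n-1})/(f(x_n) - f(x_{n-1}))

Iteration 1:
  f(1.150000) = -1.446625
  f(2.930000) = 0.399057
  x_2 = 2.930000 - 0.399057×(2.930000 - 1.150000)/(0.399057 - (-1.446625))
       = 2.545144
Iteration 2:
  f(2.930000) = 0.399057
  f(2.545144) = -1.946446
  x_3 = 2.545144 - (-1.946446)×(2.545144 - 2.930000)/(-1.946446 - 0.399057)
       = 2.864522
Iteration 3:
  f(2.545144) = -1.946446
  f(2.864522) = -0.111665
  x_4 = 2.864522 - (-0.111665)×(2.864522 - 2.545144)/(-0.111665 - (-1.946446))
       = 2.883959
Iteration 4:
  f(2.864522) = -0.111665
  f(2.883959) = 0.034862
  x_5 = 2.883959 - 0.034862×(2.883959 - 2.864522)/(0.034862 - (-0.111665))
       = 2.879334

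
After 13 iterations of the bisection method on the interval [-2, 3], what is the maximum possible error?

Bisection error bound: |error| ≤ (b-a)/2^n
|error| ≤ (3 - (-2))/2^13 = 5/2^13
|error| ≤ 0.0006103516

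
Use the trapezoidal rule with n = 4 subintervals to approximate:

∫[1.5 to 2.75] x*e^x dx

f(x) = x*e^x
a = 1.5, b = 2.75, n = 4
h = (b - a)/n = 0.312500

Trapezoidal rule: (h/2)[f(x₀) + 2f(x₁) + 2f(x₂) + ... + f(xₙ)]

x_0 = 1.5000, f(x_0) = 6.722534, coefficient = 1
x_1 = 1.8125, f(x_1) = 11.102909, coefficient = 2
x_2 = 2.1250, f(x_2) = 17.792407, coefficient = 2
x_3 = 2.4375, f(x_3) = 27.895710, coefficient = 2
x_4 = 2.7500, f(x_4) = 43.017238, coefficient = 1

I ≈ (0.312500/2) × 163.321823 = 25.519035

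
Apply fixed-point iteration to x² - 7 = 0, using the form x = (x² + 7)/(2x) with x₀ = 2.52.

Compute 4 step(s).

Equation: x² - 7 = 0
Fixed-point form: x = (x² + 7)/(2x)
x₀ = 2.52

x_1 = g(2.520000) = 2.648889
x_2 = g(2.648889) = 2.645753
x_3 = g(2.645753) = 2.645751
x_4 = g(2.645751) = 2.645751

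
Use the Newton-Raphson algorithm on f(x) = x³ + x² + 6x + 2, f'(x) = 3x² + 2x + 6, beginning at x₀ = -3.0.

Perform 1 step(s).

f(x) = x³ + x² + 6x + 2
f'(x) = 3x² + 2x + 6
x₀ = -3.0

Newton-Raphson formula: x_{n+1} = x_n - f(x_n)/f'(x_n)

Iteration 1:
  f(-3.000000) = -34.000000
  f'(-3.000000) = 27.000000
  x_1 = -3.000000 - (-34.000000)/27.000000 = -1.740741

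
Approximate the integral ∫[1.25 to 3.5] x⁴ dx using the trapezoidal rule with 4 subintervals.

f(x) = x⁴
a = 1.25, b = 3.5, n = 4
h = (b - a)/n = 0.562500

Trapezoidal rule: (h/2)[f(x₀) + 2f(x₁) + 2f(x₂) + ... + f(xₙ)]

x_0 = 1.2500, f(x_0) = 2.441406, coefficient = 1
x_1 = 1.8125, f(x_1) = 10.792252, coefficient = 2
x_2 = 2.3750, f(x_2) = 31.816650, coefficient = 2
x_3 = 2.9375, f(x_3) = 74.458023, coefficient = 2
x_4 = 3.5000, f(x_4) = 150.062500, coefficient = 1

I ≈ (0.562500/2) × 386.637756 = 108.741869
Exact value: 104.433398
Error: 4.308471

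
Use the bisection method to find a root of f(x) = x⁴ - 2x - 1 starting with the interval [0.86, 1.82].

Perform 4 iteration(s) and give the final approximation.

f(x) = x⁴ - 2x - 1
Initial interval: [0.86, 1.82]

Iteration 1:
  c_1 = (0.860000 + 1.820000)/2 = 1.340000
  f(c_1) = f(1.340000) = -0.455821
  f(a) × f(c) ≥ 0, new interval: [1.340000, 1.820000]
Iteration 2:
  c_2 = (1.340000 + 1.820000)/2 = 1.580000
  f(c_2) = f(1.580000) = 2.072013
  f(a) × f(c) < 0, new interval: [1.340000, 1.580000]
Iteration 3:
  c_3 = (1.340000 + 1.580000)/2 = 1.460000
  f(c_3) = f(1.460000) = 0.623719
  f(a) × f(c) < 0, new interval: [1.340000, 1.460000]
Iteration 4:
  c_4 = (1.340000 + 1.460000)/2 = 1.400000
  f(c_4) = f(1.400000) = 0.041600
  f(a) × f(c) < 0, new interval: [1.340000, 1.400000]

After 4 iteration(s), the approximation is c_4 = 1.400000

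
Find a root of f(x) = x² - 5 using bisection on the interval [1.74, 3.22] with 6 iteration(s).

f(x) = x² - 5
Initial interval: [1.74, 3.22]

Iteration 1:
  c_1 = (1.740000 + 3.220000)/2 = 2.480000
  f(c_1) = f(2.480000) = 1.150400
  f(a) × f(c) < 0, new interval: [1.740000, 2.480000]
Iteration 2:
  c_2 = (1.740000 + 2.480000)/2 = 2.110000
  f(c_2) = f(2.110000) = -0.547900
  f(a) × f(c) ≥ 0, new interval: [2.110000, 2.480000]
Iteration 3:
  c_3 = (2.110000 + 2.480000)/2 = 2.295000
  f(c_3) = f(2.295000) = 0.267025
  f(a) × f(c) < 0, new interval: [2.110000, 2.295000]
Iteration 4:
  c_4 = (2.110000 + 2.295000)/2 = 2.202500
  f(c_4) = f(2.202500) = -0.148994
  f(a) × f(c) ≥ 0, new interval: [2.202500, 2.295000]
Iteration 5:
  c_5 = (2.202500 + 2.295000)/2 = 2.248750
  f(c_5) = f(2.248750) = 0.056877
  f(a) × f(c) < 0, new interval: [2.202500, 2.248750]
Iteration 6:
  c_6 = (2.202500 + 2.248750)/2 = 2.225625
  f(c_6) = f(2.225625) = -0.046593
  f(a) × f(c) ≥ 0, new interval: [2.225625, 2.248750]

After 6 iteration(s), the approximation is c_6 = 2.225625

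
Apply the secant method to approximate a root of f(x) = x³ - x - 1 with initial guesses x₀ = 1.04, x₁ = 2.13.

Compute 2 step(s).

f(x) = x³ - x - 1
x₀ = 1.04, x₁ = 2.13

Secant formula: x_{n+1} = x_n - f(x_n)(x_n - x_{n-1})/(f(x_n) - f(x_{n-1}))

Iteration 1:
  f(1.040000) = -0.915136
  f(2.130000) = 6.533597
  x_2 = 2.130000 - 6.533597×(2.130000 - 1.040000)/(6.533597 - (-0.915136))
       = 1.173915
Iteration 2:
  f(2.130000) = 6.533597
  f(1.173915) = -0.556170
  x_3 = 1.173915 - (-0.556170)×(1.173915 - 2.130000)/(-0.556170 - 6.533597)
       = 1.248917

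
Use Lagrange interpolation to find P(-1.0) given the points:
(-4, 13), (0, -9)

Lagrange interpolation formula:
P(x) = Σ yᵢ × Lᵢ(x)
where Lᵢ(x) = Π_{j≠i} (x - xⱼ)/(xᵢ - xⱼ)

L_0(-1.0) = (-1.0 - 0)/(-4 - 0) = 0.250000
L_1(-1.0) = (-1.0 - (-4))/(0 - (-4)) = 0.750000

P(-1.0) = 13×L_0(-1.0) + (-9)×L_1(-1.0)
P(-1.0) = -3.500000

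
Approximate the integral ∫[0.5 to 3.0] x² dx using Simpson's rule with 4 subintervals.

f(x) = x²
a = 0.5, b = 3.0, n = 4
h = (b - a)/n = 0.625000

Simpson's rule: (h/3)[f(x₀) + 4f(x₁) + 2f(x₂) + ... + f(xₙ)]

x_0 = 0.5000, f(x_0) = 0.250000, coefficient = 1
x_1 = 1.1250, f(x_1) = 1.265625, coefficient = 4
x_2 = 1.7500, f(x_2) = 3.062500, coefficient = 2
x_3 = 2.3750, f(x_3) = 5.640625, coefficient = 4
x_4 = 3.0000, f(x_4) = 9.000000, coefficient = 1

I ≈ (0.625000/3) × 43.000000 = 8.958333
Exact value: 8.958333
Error: 0.000000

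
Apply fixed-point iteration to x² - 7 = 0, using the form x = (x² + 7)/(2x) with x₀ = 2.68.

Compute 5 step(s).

Equation: x² - 7 = 0
Fixed-point form: x = (x² + 7)/(2x)
x₀ = 2.68

x_1 = g(2.680000) = 2.645970
x_2 = g(2.645970) = 2.645751
x_3 = g(2.645751) = 2.645751
x_4 = g(2.645751) = 2.645751
x_5 = g(2.645751) = 2.645751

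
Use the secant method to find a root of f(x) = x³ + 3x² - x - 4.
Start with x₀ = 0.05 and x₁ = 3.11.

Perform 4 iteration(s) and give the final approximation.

f(x) = x³ + 3x² - x - 4
x₀ = 0.05, x₁ = 3.11

Secant formula: x_{n+1} = x_n - f(x_n)(x_n - x_{n-1})/(f(x_n) - f(x_{n-1}))

Iteration 1:
  f(0.050000) = -4.042375
  f(3.110000) = 51.986531
  x_2 = 3.110000 - 51.986531×(3.110000 - 0.050000)/(51.986531 - (-4.042375))
       = 0.270773
Iteration 2:
  f(3.110000) = 51.986531
  f(0.270773) = -4.030966
  x_3 = 0.270773 - (-4.030966)×(0.270773 - 3.110000)/(-4.030966 - 51.986531)
       = 0.475081
Iteration 3:
  f(0.270773) = -4.030966
  f(0.475081) = -3.690748
  x_4 = 0.475081 - (-3.690748)×(0.475081 - 0.270773)/(-3.690748 - (-4.030966))
       = 2.691452
Iteration 4:
  f(0.475081) = -3.690748
  f(2.691452) = 34.536944
  x_5 = 2.691452 - 34.536944×(2.691452 - 0.475081)/(34.536944 - (-3.690748))
       = 0.689064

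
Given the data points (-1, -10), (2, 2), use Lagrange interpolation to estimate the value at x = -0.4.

Lagrange interpolation formula:
P(x) = Σ yᵢ × Lᵢ(x)
where Lᵢ(x) = Π_{j≠i} (x - xⱼ)/(xᵢ - xⱼ)

L_0(-0.4) = (-0.4 - 2)/(-1 - 2) = 0.800000
L_1(-0.4) = (-0.4 - (-1))/(2 - (-1)) = 0.200000

P(-0.4) = (-10)×L_0(-0.4) + 2×L_1(-0.4)
P(-0.4) = -7.600000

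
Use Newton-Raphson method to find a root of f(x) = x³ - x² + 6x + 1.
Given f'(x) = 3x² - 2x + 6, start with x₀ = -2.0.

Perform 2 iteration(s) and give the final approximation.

f(x) = x³ - x² + 6x + 1
f'(x) = 3x² - 2x + 6
x₀ = -2.0

Newton-Raphson formula: x_{n+1} = x_n - f(x_n)/f'(x_n)

Iteration 1:
  f(-2.000000) = -23.000000
  f'(-2.000000) = 22.000000
  x_1 = -2.000000 - (-23.000000)/22.000000 = -0.954545
Iteration 2:
  f(-0.954545) = -6.508171
  f'(-0.954545) = 10.642562
  x_2 = -0.954545 - (-6.508171)/10.642562 = -0.343023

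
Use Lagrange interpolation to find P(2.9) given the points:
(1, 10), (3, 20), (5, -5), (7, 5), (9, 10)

Lagrange interpolation formula:
P(x) = Σ yᵢ × Lᵢ(x)
where Lᵢ(x) = Π_{j≠i} (x - xⱼ)/(xᵢ - xⱼ)

L_0(2.9) = (2.9 - 3)/(1 - 3) × (2.9 - 5)/(1 - 5) × (2.9 - 7)/(1 - 7) × (2.9 - 9)/(1 - 9) = 0.013677
L_1(2.9) = (2.9 - 1)/(3 - 1) × (2.9 - 5)/(3 - 5) × (2.9 - 7)/(3 - 7) × (2.9 - 9)/(3 - 9) = 1.039478
L_2(2.9) = (2.9 - 1)/(5 - 1) × (2.9 - 3)/(5 - 3) × (2.9 - 7)/(5 - 7) × (2.9 - 9)/(5 - 9) = -0.074248
L_3(2.9) = (2.9 - 1)/(7 - 1) × (2.9 - 3)/(7 - 3) × (2.9 - 5)/(7 - 5) × (2.9 - 9)/(7 - 9) = 0.025353
L_4(2.9) = (2.9 - 1)/(9 - 1) × (2.9 - 3)/(9 - 3) × (2.9 - 5)/(9 - 5) × (2.9 - 7)/(9 - 7) = -0.004260

P(2.9) = 10×L_0(2.9) + 20×L_1(2.9) + (-5)×L_2(2.9) + 5×L_3(2.9) + 10×L_4(2.9)
P(2.9) = 21.381742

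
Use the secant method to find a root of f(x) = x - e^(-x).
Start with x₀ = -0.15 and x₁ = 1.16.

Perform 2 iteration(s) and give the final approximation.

f(x) = x - e^(-x)
x₀ = -0.15, x₁ = 1.16

Secant formula: x_{n+1} = x_n - f(x_n)(x_n - x_{n-1})/(f(x_n) - f(x_{n-1}))

Iteration 1:
  f(-0.150000) = -1.311834
  f(1.160000) = 0.846514
  x_2 = 1.160000 - 0.846514×(1.160000 - (-0.150000))/(0.846514 - (-1.311834))
       = 0.646212
Iteration 2:
  f(1.160000) = 0.846514
  f(0.646212) = 0.122185
  x_3 = 0.646212 - 0.122185×(0.646212 - 1.160000)/(0.122185 - 0.846514)
       = 0.559543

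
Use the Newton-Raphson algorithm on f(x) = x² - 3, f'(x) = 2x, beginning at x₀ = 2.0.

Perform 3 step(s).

f(x) = x² - 3
f'(x) = 2x
x₀ = 2.0

Newton-Raphson formula: x_{n+1} = x_n - f(x_n)/f'(x_n)

Iteration 1:
  f(2.000000) = 1.000000
  f'(2.000000) = 4.000000
  x_1 = 2.000000 - 1.000000/4.000000 = 1.750000
Iteration 2:
  f(1.750000) = 0.062500
  f'(1.750000) = 3.500000
  x_2 = 1.750000 - 0.062500/3.500000 = 1.732143
Iteration 3:
  f(1.732143) = 0.000319
  f'(1.732143) = 3.464286
  x_3 = 1.732143 - 0.000319/3.464286 = 1.732051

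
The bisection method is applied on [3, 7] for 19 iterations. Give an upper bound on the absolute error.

Bisection error bound: |error| ≤ (b-a)/2^n
|error| ≤ (7 - 3)/2^19 = 4/2^19
|error| ≤ 0.0000076294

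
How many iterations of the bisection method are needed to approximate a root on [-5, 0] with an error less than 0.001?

We need (b-a)/2^n ≤ 0.001
(0 - (-5))/2^n ≤ 0.001
5/2^n ≤ 0.001
2^n ≥ 5000
n ≥ log₂(5000) = 12.29
n ≥ 13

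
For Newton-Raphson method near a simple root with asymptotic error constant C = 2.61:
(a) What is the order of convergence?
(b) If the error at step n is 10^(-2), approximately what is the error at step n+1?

(a) Newton-Raphson has quadratic (order 2) convergence near simple roots.
    This means |e_{n+1}| ≈ C|e_n|².

(b) With |e_n| = 10^(-2) and C = 2.61:
    |e_{n+1}| ≈ 2.61 × (10^(-2))² = 2.61 × 10^(-4)

(a) 2 (quadratic); (b) |e_{n+1}| ≈ 2.610e-04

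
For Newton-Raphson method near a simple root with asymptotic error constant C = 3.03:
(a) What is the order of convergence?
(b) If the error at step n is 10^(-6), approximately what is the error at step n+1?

(a) Newton-Raphson has quadratic (order 2) convergence near simple roots.
    This means |e_{n+1}| ≈ C|e_n|².

(b) With |e_n| = 10^(-6) and C = 3.03:
    |e_{n+1}| ≈ 3.03 × (10^(-6))² = 3.03 × 10^(-12)

(a) 2 (quadratic); (b) |e_{n+1}| ≈ 3.030e-12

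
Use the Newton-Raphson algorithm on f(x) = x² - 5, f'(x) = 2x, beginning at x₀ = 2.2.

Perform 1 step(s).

f(x) = x² - 5
f'(x) = 2x
x₀ = 2.2

Newton-Raphson formula: x_{n+1} = x_n - f(x_n)/f'(x_n)

Iteration 1:
  f(2.200000) = -0.160000
  f'(2.200000) = 4.400000
  x_1 = 2.200000 - (-0.160000)/4.400000 = 2.236364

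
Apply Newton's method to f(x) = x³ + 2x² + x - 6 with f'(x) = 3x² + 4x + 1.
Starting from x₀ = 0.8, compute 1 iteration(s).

f(x) = x³ + 2x² + x - 6
f'(x) = 3x² + 4x + 1
x₀ = 0.8

Newton-Raphson formula: x_{n+1} = x_n - f(x_n)/f'(x_n)

Iteration 1:
  f(0.800000) = -3.408000
  f'(0.800000) = 6.120000
  x_1 = 0.800000 - (-3.408000)/6.120000 = 1.356863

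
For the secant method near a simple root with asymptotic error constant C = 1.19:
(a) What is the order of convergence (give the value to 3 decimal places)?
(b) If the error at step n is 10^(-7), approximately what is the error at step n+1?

(a) Secant method has superlinear convergence with order φ = (1+√5)/2 ≈ 1.618.
    This means |e_{n+1}| ≈ C|e_n|^1.618.

(b) With |e_n| = 10^(-7) and C = 1.19:
    |e_{n+1}| ≈ 1.19 × (10^(-7))^1.618 = 1.19 × 10^(-11.33)

(a) ≈ 1.618 (golden ratio); (b) |e_{n+1}| ≈ 5.614e-12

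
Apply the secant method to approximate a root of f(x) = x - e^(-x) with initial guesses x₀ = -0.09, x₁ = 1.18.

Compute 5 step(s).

f(x) = x - e^(-x)
x₀ = -0.09, x₁ = 1.18

Secant formula: x_{n+1} = x_n - f(x_n)(x_n - x_{n-1})/(f(x_n) - f(x_{n-1}))

Iteration 1:
  f(-0.090000) = -1.184174
  f(1.180000) = 0.872721
  x_2 = 1.180000 - 0.872721×(1.180000 - (-0.090000))/(0.872721 - (-1.184174))
       = 0.641151
Iteration 2:
  f(1.180000) = 0.872721
  f(0.641151) = 0.114465
  x_3 = 0.641151 - 0.114465×(0.641151 - 1.180000)/(0.114465 - 0.872721)
       = 0.559807
Iteration 3:
  f(0.641151) = 0.114465
  f(0.559807) = -0.011512
  x_4 = 0.559807 - (-0.011512)×(0.559807 - 0.641151)/(-0.011512 - 0.114465)
       = 0.567241
Iteration 4:
  f(0.559807) = -0.011512
  f(0.567241) = 0.000152
  x_5 = 0.567241 - 0.000152×(0.567241 - 0.559807)/(0.000152 - (-0.011512))
       = 0.567143
Iteration 5:
  f(0.567241) = 0.000152
  f(0.567143) = 0.000000
  x_6 = 0.567143 - 0.000000×(0.567143 - 0.567241)/(0.000000 - 0.000152)
       = 0.567143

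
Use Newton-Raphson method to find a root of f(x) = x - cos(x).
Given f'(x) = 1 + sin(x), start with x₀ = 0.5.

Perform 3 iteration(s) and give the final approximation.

f(x) = x - cos(x)
f'(x) = 1 + sin(x)
x₀ = 0.5

Newton-Raphson formula: x_{n+1} = x_n - f(x_n)/f'(x_n)

Iteration 1:
  f(0.500000) = -0.377583
  f'(0.500000) = 1.479426
  x_1 = 0.500000 - (-0.377583)/1.479426 = 0.755222
Iteration 2:
  f(0.755222) = 0.027103
  f'(0.755222) = 1.685451
  x_2 = 0.755222 - 0.027103/1.685451 = 0.739142
Iteration 3:
  f(0.739142) = 0.000095
  f'(0.739142) = 1.673654
  x_3 = 0.739142 - 0.000095/1.673654 = 0.739085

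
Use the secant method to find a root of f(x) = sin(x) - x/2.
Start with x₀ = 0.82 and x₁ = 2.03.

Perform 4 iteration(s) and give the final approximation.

f(x) = sin(x) - x/2
x₀ = 0.82, x₁ = 2.03

Secant formula: x_{n+1} = x_n - f(x_n)(x_n - x_{n-1})/(f(x_n) - f(x_{n-1}))

Iteration 1:
  f(0.820000) = 0.321146
  f(2.030000) = -0.118594
  x_2 = 2.030000 - (-0.118594)×(2.030000 - 0.820000)/(-0.118594 - 0.321146)
       = 1.703673
Iteration 2:
  f(2.030000) = -0.118594
  f(1.703673) = 0.139348
  x_3 = 1.703673 - 0.139348×(1.703673 - 2.030000)/(0.139348 - (-0.118594))
       = 1.879965
Iteration 3:
  f(1.703673) = 0.139348
  f(1.879965) = 0.012605
  x_4 = 1.879965 - 0.012605×(1.879965 - 1.703673)/(0.012605 - 0.139348)
       = 1.897497
Iteration 4:
  f(1.879965) = 0.012605
  f(1.897497) = -0.001642
  x_5 = 1.897497 - (-0.001642)×(1.897497 - 1.879965)/(-0.001642 - 0.012605)
       = 1.895476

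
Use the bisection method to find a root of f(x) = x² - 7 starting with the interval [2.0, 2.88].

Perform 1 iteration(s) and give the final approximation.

f(x) = x² - 7
Initial interval: [2.0, 2.88]

Iteration 1:
  c_1 = (2.000000 + 2.880000)/2 = 2.440000
  f(c_1) = f(2.440000) = -1.046400
  f(a) × f(c) ≥ 0, new interval: [2.440000, 2.880000]

After 1 iteration(s), the approximation is c_1 = 2.440000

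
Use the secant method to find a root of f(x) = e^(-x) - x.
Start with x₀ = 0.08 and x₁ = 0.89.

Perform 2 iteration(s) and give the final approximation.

f(x) = e^(-x) - x
x₀ = 0.08, x₁ = 0.89

Secant formula: x_{n+1} = x_n - f(x_n)(x_n - x_{n-1})/(f(x_n) - f(x_{n-1}))

Iteration 1:
  f(0.080000) = 0.843116
  f(0.890000) = -0.479344
  x_2 = 0.890000 - (-0.479344)×(0.890000 - 0.080000)/(-0.479344 - 0.843116)
       = 0.596404
Iteration 2:
  f(0.890000) = -0.479344
  f(0.596404) = -0.045616
  x_3 = 0.596404 - (-0.045616)×(0.596404 - 0.890000)/(-0.045616 - (-0.479344))
       = 0.565526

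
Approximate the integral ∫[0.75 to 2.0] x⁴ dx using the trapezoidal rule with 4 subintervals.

f(x) = x⁴
a = 0.75, b = 2.0, n = 4
h = (b - a)/n = 0.312500

Trapezoidal rule: (h/2)[f(x₀) + 2f(x₁) + 2f(x₂) + ... + f(xₙ)]

x_0 = 0.7500, f(x_0) = 0.316406, coefficient = 1
x_1 = 1.0625, f(x_1) = 1.274429, coefficient = 2
x_2 = 1.3750, f(x_2) = 3.574463, coefficient = 2
x_3 = 1.6875, f(x_3) = 8.109146, coefficient = 2
x_4 = 2.0000, f(x_4) = 16.000000, coefficient = 1

I ≈ (0.312500/2) × 42.232483 = 6.598825
Exact value: 6.352539
Error: 0.246286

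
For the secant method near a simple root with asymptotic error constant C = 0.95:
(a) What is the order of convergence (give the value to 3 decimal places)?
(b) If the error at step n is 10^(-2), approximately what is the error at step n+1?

(a) Secant method has superlinear convergence with order φ = (1+√5)/2 ≈ 1.618.
    This means |e_{n+1}| ≈ C|e_n|^1.618.

(b) With |e_n| = 10^(-2) and C = 0.95:
    |e_{n+1}| ≈ 0.95 × (10^(-2))^1.618 = 0.95 × 10^(-3.24)

(a) ≈ 1.618 (golden ratio); (b) |e_{n+1}| ≈ 5.516e-04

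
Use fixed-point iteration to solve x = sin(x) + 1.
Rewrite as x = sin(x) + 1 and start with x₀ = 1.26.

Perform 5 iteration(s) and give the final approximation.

Equation: x = sin(x) + 1
Fixed-point form: x = sin(x) + 1
x₀ = 1.26

x_1 = g(1.260000) = 1.952090
x_2 = g(1.952090) = 1.928184
x_3 = g(1.928184) = 1.936814
x_4 = g(1.936814) = 1.933760
x_5 = g(1.933760) = 1.934849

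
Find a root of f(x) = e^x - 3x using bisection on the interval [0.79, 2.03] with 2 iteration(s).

f(x) = e^x - 3x
Initial interval: [0.79, 2.03]

Iteration 1:
  c_1 = (0.790000 + 2.030000)/2 = 1.410000
  f(c_1) = f(1.410000) = -0.134045
  f(a) × f(c) ≥ 0, new interval: [1.410000, 2.030000]
Iteration 2:
  c_2 = (1.410000 + 2.030000)/2 = 1.720000
  f(c_2) = f(1.720000) = 0.424528
  f(a) × f(c) < 0, new interval: [1.410000, 1.720000]

After 2 iteration(s), the approximation is c_2 = 1.720000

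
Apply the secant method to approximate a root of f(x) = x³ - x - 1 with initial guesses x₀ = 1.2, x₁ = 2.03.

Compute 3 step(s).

f(x) = x³ - x - 1
x₀ = 1.2, x₁ = 2.03

Secant formula: x_{n+1} = x_n - f(x_n)(x_n - x_{n-1})/(f(x_n) - f(x_{n-1}))

Iteration 1:
  f(1.200000) = -0.472000
  f(2.030000) = 5.335427
  x_2 = 2.030000 - 5.335427×(2.030000 - 1.200000)/(5.335427 - (-0.472000))
       = 1.267458
Iteration 2:
  f(2.030000) = 5.335427
  f(1.267458) = -0.231349
  x_3 = 1.267458 - (-0.231349)×(1.267458 - 2.030000)/(-0.231349 - 5.335427)
       = 1.299149
Iteration 3:
  f(1.267458) = -0.231349
  f(1.299149) = -0.106462
  x_4 = 1.299149 - (-0.106462)×(1.299149 - 1.267458)/(-0.106462 - (-0.231349))
       = 1.326164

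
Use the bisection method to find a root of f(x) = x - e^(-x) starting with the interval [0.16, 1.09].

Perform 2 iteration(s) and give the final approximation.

f(x) = x - e^(-x)
Initial interval: [0.16, 1.09]

Iteration 1:
  c_1 = (0.160000 + 1.090000)/2 = 0.625000
  f(c_1) = f(0.625000) = 0.089739
  f(a) × f(c) < 0, new interval: [0.160000, 0.625000]
Iteration 2:
  c_2 = (0.160000 + 0.625000)/2 = 0.392500
  f(c_2) = f(0.392500) = -0.282866
  f(a) × f(c) ≥ 0, new interval: [0.392500, 0.625000]

After 2 iteration(s), the approximation is c_2 = 0.392500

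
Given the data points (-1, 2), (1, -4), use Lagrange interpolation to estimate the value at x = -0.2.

Lagrange interpolation formula:
P(x) = Σ yᵢ × Lᵢ(x)
where Lᵢ(x) = Π_{j≠i} (x - xⱼ)/(xᵢ - xⱼ)

L_0(-0.2) = (-0.2 - 1)/(-1 - 1) = 0.600000
L_1(-0.2) = (-0.2 - (-1))/(1 - (-1)) = 0.400000

P(-0.2) = 2×L_0(-0.2) + (-4)×L_1(-0.2)
P(-0.2) = -0.400000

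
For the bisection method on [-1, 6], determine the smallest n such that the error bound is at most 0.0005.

We need (b-a)/2^n ≤ 0.0005
(6 - (-1))/2^n ≤ 0.0005
7/2^n ≤ 0.0005
2^n ≥ 14000
n ≥ log₂(14000) = 13.77
n ≥ 14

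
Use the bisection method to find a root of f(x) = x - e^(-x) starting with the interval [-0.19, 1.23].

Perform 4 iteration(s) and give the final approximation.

f(x) = x - e^(-x)
Initial interval: [-0.19, 1.23]

Iteration 1:
  c_1 = (-0.190000 + 1.230000)/2 = 0.520000
  f(c_1) = f(0.520000) = -0.074521
  f(a) × f(c) ≥ 0, new interval: [0.520000, 1.230000]
Iteration 2:
  c_2 = (0.520000 + 1.230000)/2 = 0.875000
  f(c_2) = f(0.875000) = 0.458138
  f(a) × f(c) < 0, new interval: [0.520000, 0.875000]
Iteration 3:
  c_3 = (0.520000 + 0.875000)/2 = 0.697500
  f(c_3) = f(0.697500) = 0.199672
  f(a) × f(c) < 0, new interval: [0.520000, 0.697500]
Iteration 4:
  c_4 = (0.520000 + 0.697500)/2 = 0.608750
  f(c_4) = f(0.608750) = 0.064720
  f(a) × f(c) < 0, new interval: [0.520000, 0.608750]

After 4 iteration(s), the approximation is c_4 = 0.608750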